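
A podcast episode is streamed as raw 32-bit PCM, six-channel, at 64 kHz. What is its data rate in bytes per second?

1,536,000 bytes/s

Bit rate = 64,000 × 32 × 6 = 12,288,000 bits/s.
12,288,000 / 8 = 1,536,000 bytes/s.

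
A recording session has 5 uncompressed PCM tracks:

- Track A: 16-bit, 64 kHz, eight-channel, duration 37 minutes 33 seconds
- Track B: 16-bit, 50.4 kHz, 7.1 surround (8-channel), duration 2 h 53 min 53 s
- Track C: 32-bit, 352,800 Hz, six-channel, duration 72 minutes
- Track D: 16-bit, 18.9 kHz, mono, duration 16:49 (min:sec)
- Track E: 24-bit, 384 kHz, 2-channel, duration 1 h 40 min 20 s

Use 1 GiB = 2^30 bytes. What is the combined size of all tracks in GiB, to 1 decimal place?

Track A: 37 minutes 33 seconds = 2,253 s; 64,000 × 2,253 × 2 × 8 = 2,307,072,000 bytes.
Track B: 2 h 53 min 53 s = 10,433 s; 50,400 × 10,433 × 2 × 8 = 8,413,171,200 bytes.
Track C: 72 minutes = 4,320 s; 352,800 × 4,320 × 4 × 6 = 36,578,304,000 bytes.
Track D: 16:49 (min:sec) = 1,009 s; 18,900 × 1,009 × 2 × 1 = 38,140,200 bytes.
Track E: 1 h 40 min 20 s = 6,020 s; 384,000 × 6,020 × 3 × 2 = 13,870,080,000 bytes.
Total = 61,206,767,400 bytes = 57.0 GiB.

57.0 GiB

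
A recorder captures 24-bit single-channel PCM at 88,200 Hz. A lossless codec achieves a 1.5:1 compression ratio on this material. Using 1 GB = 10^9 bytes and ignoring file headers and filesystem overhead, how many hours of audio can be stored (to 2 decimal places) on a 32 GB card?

50.39 hours

Uncompressed byte rate = 88,200 × 3 × 1 = 264,600 bytes/s.
After 1.5:1 compression, effective rate ≈ 176400 bytes/s.
Capacity = 32 × 1,000,000,000 = 32,000,000,000 bytes.
32,000,000,000 / effective rate ≈ 181405.9 s → 50.39 hours.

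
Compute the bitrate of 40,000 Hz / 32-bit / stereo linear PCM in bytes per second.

Bit rate = 40,000 × 32 × 2 = 2,560,000 bits/s.
2,560,000 / 8 = 320,000 bytes/s.

320,000 bytes/s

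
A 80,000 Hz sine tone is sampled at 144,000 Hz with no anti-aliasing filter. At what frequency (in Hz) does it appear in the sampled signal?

64,000 Hz

Nyquist = 144,000/2 = 72,000 Hz; 80,000 Hz exceeds it.
Alias = |80,000 − 1×144,000| = |80,000 − 144,000| = 64,000 Hz.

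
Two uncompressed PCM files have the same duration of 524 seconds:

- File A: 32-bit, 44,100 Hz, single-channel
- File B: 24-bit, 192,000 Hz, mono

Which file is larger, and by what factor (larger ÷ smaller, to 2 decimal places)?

File A: 44,100 × 4 × 1 = 176,400 bytes/s.
File B: 192,000 × 3 × 1 = 576,000 bytes/s.
File B is larger; ratio = 301,824,000 / 92,433,600 = 3.27.

File B, by a factor of 3.27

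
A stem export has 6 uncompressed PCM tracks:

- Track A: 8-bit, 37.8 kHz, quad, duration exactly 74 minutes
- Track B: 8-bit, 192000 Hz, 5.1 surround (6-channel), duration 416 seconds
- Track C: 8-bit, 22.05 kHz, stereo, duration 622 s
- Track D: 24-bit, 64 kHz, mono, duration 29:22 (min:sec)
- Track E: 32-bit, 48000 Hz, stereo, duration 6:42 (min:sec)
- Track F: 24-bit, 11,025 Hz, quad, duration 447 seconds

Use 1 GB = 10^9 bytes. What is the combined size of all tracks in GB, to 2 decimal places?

1.73 GB

Track A: exactly 74 minutes = 4,440 s; 37,800 × 4,440 × 1 × 4 = 671,328,000 bytes.
Track B: 192,000 × 416 × 1 × 6 = 479,232,000 bytes.
Track C: 22,050 × 622 × 1 × 2 = 27,430,200 bytes.
Track D: 29:22 (min:sec) = 1,762 s; 64,000 × 1,762 × 3 × 1 = 338,304,000 bytes.
Track E: 6:42 (min:sec) = 402 s; 48,000 × 402 × 4 × 2 = 154,368,000 bytes.
Track F: 11,025 × 447 × 3 × 4 = 59,138,100 bytes.
Total = 1,729,800,300 bytes = 1.73 GB.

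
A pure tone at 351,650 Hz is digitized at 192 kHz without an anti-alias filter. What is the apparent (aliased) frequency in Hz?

32,350 Hz

Nyquist = 192,000/2 = 96,000 Hz; 351,650 Hz exceeds it.
Alias = |351,650 − 2×192,000| = |351,650 − 384,000| = 32,350 Hz.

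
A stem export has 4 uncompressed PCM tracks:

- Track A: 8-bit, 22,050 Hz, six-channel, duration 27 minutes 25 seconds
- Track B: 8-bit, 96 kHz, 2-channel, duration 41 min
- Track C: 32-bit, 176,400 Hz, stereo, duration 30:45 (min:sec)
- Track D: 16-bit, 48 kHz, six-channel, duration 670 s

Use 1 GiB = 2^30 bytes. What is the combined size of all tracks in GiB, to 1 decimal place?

Track A: 27 minutes 25 seconds = 1,645 s; 22,050 × 1,645 × 1 × 6 = 217,633,500 bytes.
Track B: 41 min = 2,460 s; 96,000 × 2,460 × 1 × 2 = 472,320,000 bytes.
Track C: 30:45 (min:sec) = 1,845 s; 176,400 × 1,845 × 4 × 2 = 2,603,664,000 bytes.
Track D: 48,000 × 670 × 2 × 6 = 385,920,000 bytes.
Total = 3,679,537,500 bytes = 3.4 GiB.

3.4 GiB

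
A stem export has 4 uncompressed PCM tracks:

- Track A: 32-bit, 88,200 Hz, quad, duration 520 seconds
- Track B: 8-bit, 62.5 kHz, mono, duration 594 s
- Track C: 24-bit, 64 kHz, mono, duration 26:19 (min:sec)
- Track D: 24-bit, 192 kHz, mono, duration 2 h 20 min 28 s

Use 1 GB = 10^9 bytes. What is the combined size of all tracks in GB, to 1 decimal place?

Track A: 88,200 × 520 × 4 × 4 = 733,824,000 bytes.
Track B: 62,500 × 594 × 1 × 1 = 37,125,000 bytes.
Track C: 26:19 (min:sec) = 1,579 s; 64,000 × 1,579 × 3 × 1 = 303,168,000 bytes.
Track D: 2 h 20 min 28 s = 8,428 s; 192,000 × 8,428 × 3 × 1 = 4,854,528,000 bytes.
Total = 5,928,645,000 bytes = 5.9 GB.

5.9 GB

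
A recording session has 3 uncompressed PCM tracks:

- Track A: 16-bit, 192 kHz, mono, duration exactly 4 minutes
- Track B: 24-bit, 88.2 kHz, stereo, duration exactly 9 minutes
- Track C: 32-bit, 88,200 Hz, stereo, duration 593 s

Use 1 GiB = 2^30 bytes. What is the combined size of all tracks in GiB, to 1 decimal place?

0.7 GiB

Track A: exactly 4 minutes = 240 s; 192,000 × 240 × 2 × 1 = 92,160,000 bytes.
Track B: exactly 9 minutes = 540 s; 88,200 × 540 × 3 × 2 = 285,768,000 bytes.
Track C: 88,200 × 593 × 4 × 2 = 418,420,800 bytes.
Total = 796,348,800 bytes = 0.7 GiB.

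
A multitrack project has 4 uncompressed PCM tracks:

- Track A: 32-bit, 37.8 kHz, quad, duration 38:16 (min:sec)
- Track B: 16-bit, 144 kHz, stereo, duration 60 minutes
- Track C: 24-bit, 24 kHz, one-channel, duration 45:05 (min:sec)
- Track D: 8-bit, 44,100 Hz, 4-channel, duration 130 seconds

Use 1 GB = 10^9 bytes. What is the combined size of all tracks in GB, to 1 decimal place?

3.7 GB

Track A: 38:16 (min:sec) = 2,296 s; 37,800 × 2,296 × 4 × 4 = 1,388,620,800 bytes.
Track B: 60 minutes = 3,600 s; 144,000 × 3,600 × 2 × 2 = 2,073,600,000 bytes.
Track C: 45:05 (min:sec) = 2,705 s; 24,000 × 2,705 × 3 × 1 = 194,760,000 bytes.
Track D: 44,100 × 130 × 1 × 4 = 22,932,000 bytes.
Total = 3,679,912,800 bytes = 3.7 GB.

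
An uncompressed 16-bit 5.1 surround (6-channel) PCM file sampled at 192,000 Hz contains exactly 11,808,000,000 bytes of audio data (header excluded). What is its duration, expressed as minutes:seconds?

Byte rate = 192,000 × 2 × 6 = 2,304,000 bytes/s.
Duration = 11,808,000,000 / 2,304,000 = 5,125 s.
5,125 s = 85:25.

85:25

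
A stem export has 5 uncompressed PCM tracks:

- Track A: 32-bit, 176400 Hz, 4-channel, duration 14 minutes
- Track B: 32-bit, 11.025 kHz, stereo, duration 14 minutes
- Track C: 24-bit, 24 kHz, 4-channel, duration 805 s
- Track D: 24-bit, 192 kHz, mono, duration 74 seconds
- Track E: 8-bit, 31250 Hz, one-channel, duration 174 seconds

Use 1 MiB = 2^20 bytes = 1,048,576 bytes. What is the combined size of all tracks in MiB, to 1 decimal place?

2598.6 MiB

Track A: 14 minutes = 840 s; 176,400 × 840 × 4 × 4 = 2,370,816,000 bytes.
Track B: 14 minutes = 840 s; 11,025 × 840 × 4 × 2 = 74,088,000 bytes.
Track C: 24,000 × 805 × 3 × 4 = 231,840,000 bytes.
Track D: 192,000 × 74 × 3 × 1 = 42,624,000 bytes.
Track E: 31,250 × 174 × 1 × 1 = 5,437,500 bytes.
Total = 2,724,805,500 bytes = 2598.6 MiB.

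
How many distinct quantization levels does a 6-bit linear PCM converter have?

2^6 = 64.

64 levels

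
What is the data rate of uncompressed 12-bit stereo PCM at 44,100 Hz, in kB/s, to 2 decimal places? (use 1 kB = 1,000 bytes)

132.30 kB/s

Bit rate = 44,100 × 12 × 2 = 1,058,400 bits/s.
1,058,400 / 8 = 132,300 B/s = 132.30 kB/s.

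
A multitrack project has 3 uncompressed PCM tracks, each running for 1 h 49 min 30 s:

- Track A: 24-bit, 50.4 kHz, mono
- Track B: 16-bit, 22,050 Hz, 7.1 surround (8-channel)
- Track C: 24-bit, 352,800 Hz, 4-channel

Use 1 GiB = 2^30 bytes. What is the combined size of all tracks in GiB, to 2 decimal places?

28.99 GiB

1 h 49 min 30 s = 6,570 s.
Track A: 50,400 × 6,570 × 3 × 1 = 993,384,000 bytes.
Track B: 22,050 × 6,570 × 2 × 8 = 2,317,896,000 bytes.
Track C: 352,800 × 6,570 × 3 × 4 = 27,814,752,000 bytes.
Total = 31,126,032,000 bytes = 28.99 GiB.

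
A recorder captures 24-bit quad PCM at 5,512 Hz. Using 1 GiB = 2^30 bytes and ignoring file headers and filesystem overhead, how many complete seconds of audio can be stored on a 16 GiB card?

Uncompressed byte rate = 5,512 × 3 × 4 = 66,144 bytes/s.
Capacity = 16 × 1,073,741,824 = 17,179,869,184 bytes.
17,179,869,184 / 66,144 ≈ 259734.36 s → 259,734 seconds.

259,734 seconds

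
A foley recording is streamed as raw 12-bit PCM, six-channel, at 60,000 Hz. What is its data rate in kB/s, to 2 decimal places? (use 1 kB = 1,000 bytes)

Bit rate = 60,000 × 12 × 6 = 4,320,000 bits/s.
4,320,000 / 8 = 540,000 B/s = 540.00 kB/s.

540.00 kB/s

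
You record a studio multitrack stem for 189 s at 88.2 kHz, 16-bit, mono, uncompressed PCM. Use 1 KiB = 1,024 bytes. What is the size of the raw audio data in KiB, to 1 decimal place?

Bytes = 88,200 samples/s × 189 s × 2 bytes/sample × 1 ch = 33,339,600 bytes.
33,339,600 / 1,024 = 32558.2 KiB.

32558.2 KiB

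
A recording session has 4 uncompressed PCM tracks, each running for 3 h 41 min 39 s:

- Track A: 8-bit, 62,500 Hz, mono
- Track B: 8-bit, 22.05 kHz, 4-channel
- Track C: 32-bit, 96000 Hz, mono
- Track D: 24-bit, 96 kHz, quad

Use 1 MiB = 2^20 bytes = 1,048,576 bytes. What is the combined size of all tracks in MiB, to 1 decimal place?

3 h 41 min 39 s = 13,299 s.
Track A: 62,500 × 13,299 × 1 × 1 = 831,187,500 bytes.
Track B: 22,050 × 13,299 × 1 × 4 = 1,172,971,800 bytes.
Track C: 96,000 × 13,299 × 4 × 1 = 5,106,816,000 bytes.
Track D: 96,000 × 13,299 × 3 × 4 = 15,320,448,000 bytes.
Total = 22,431,423,300 bytes = 21392.3 MiB.

21392.3 MiB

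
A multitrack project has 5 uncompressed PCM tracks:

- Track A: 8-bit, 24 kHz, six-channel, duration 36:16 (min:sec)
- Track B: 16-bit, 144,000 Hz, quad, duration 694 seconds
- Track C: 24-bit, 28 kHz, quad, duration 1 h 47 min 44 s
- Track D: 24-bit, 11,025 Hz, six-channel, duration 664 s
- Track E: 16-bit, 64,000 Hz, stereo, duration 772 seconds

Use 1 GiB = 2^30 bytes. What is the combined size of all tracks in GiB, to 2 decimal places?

3.37 GiB

Track A: 36:16 (min:sec) = 2,176 s; 24,000 × 2,176 × 1 × 6 = 313,344,000 bytes.
Track B: 144,000 × 694 × 2 × 4 = 799,488,000 bytes.
Track C: 1 h 47 min 44 s = 6,464 s; 28,000 × 6,464 × 3 × 4 = 2,171,904,000 bytes.
Track D: 11,025 × 664 × 3 × 6 = 131,770,800 bytes.
Track E: 64,000 × 772 × 2 × 2 = 197,632,000 bytes.
Total = 3,614,138,800 bytes = 3.37 GiB.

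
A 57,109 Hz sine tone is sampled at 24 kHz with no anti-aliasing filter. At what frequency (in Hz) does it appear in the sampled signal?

Nyquist = 24,000/2 = 12,000 Hz; 57,109 Hz exceeds it.
Alias = |57,109 − 2×24,000| = |57,109 − 48,000| = 9,109 Hz.

9,109 Hz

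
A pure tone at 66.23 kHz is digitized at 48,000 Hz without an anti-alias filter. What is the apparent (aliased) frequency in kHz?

18.23 kHz

Nyquist = 48,000/2 = 24,000 Hz; 66,230 Hz exceeds it.
Alias = |66,230 − 1×48,000| = |66,230 − 48,000| = 18,230 Hz = 18.23 kHz.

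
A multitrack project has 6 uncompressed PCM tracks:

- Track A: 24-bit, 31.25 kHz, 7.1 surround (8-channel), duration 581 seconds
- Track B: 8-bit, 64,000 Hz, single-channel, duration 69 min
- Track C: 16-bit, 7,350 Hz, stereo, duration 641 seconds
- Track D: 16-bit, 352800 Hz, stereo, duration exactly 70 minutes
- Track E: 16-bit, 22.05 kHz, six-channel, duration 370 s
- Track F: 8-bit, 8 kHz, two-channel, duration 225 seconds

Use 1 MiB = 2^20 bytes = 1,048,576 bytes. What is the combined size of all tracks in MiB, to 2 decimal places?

6435.49 MiB

Track A: 31,250 × 581 × 3 × 8 = 435,750,000 bytes.
Track B: 69 min = 4,140 s; 64,000 × 4,140 × 1 × 1 = 264,960,000 bytes.
Track C: 7,350 × 641 × 2 × 2 = 18,845,400 bytes.
Track D: exactly 70 minutes = 4,200 s; 352,800 × 4,200 × 2 × 2 = 5,927,040,000 bytes.
Track E: 22,050 × 370 × 2 × 6 = 97,902,000 bytes.
Track F: 8,000 × 225 × 1 × 2 = 3,600,000 bytes.
Total = 6,748,097,400 bytes = 6435.49 MiB.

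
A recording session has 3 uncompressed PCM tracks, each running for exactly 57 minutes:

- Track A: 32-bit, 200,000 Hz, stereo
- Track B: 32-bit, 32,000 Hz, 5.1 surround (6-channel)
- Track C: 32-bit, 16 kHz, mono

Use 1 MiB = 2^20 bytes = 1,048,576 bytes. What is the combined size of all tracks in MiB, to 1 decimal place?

7932.1 MiB

exactly 57 minutes = 3,420 s.
Track A: 200,000 × 3,420 × 4 × 2 = 5,472,000,000 bytes.
Track B: 32,000 × 3,420 × 4 × 6 = 2,626,560,000 bytes.
Track C: 16,000 × 3,420 × 4 × 1 = 218,880,000 bytes.
Total = 8,317,440,000 bytes = 7932.1 MiB.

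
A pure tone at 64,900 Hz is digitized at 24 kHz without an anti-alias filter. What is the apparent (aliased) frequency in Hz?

7,100 Hz

Nyquist = 24,000/2 = 12,000 Hz; 64,900 Hz exceeds it.
Alias = |64,900 − 3×24,000| = |64,900 − 72,000| = 7,100 Hz.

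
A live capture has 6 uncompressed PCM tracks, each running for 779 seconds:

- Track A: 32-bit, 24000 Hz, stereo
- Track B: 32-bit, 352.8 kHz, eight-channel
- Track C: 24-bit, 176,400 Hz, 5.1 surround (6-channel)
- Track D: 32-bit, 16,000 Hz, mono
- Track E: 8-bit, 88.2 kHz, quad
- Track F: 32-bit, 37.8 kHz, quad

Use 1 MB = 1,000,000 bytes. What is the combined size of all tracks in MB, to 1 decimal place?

Track A: 24,000 × 779 × 4 × 2 = 149,568,000 bytes.
Track B: 352,800 × 779 × 4 × 8 = 8,794,598,400 bytes.
Track C: 176,400 × 779 × 3 × 6 = 2,473,480,800 bytes.
Track D: 16,000 × 779 × 4 × 1 = 49,856,000 bytes.
Track E: 88,200 × 779 × 1 × 4 = 274,831,200 bytes.
Track F: 37,800 × 779 × 4 × 4 = 471,139,200 bytes.
Total = 12,213,473,600 bytes = 12213.5 MB.

12213.5 MB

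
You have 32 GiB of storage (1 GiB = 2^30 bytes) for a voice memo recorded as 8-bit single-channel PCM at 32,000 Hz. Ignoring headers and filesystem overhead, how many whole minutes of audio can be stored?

Uncompressed byte rate = 32,000 × 1 × 1 = 32,000 bytes/s.
Capacity = 32 × 1,073,741,824 = 34,359,738,368 bytes.
34,359,738,368 / 32,000 ≈ 1073741.82 s → 17,895 minutes.

17,895 minutes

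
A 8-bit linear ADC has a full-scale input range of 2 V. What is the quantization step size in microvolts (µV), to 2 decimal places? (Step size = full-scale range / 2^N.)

2 V / 2^8 = 2 / 256 V = 7812.50 µV.

7812.50 µV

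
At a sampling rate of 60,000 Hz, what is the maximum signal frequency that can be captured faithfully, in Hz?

Nyquist frequency = sample rate / 2 = 60,000 / 2 = 30,000 Hz.

30,000 Hz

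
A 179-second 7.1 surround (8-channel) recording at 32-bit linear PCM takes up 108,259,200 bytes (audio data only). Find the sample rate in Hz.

18,900 Hz

Bytes = sample_rate × seconds × bytes_per_sample × channels.
sample_rate = 108,259,200 / (179 × 4 × 8) = 108,259,200 / 5,728 = 18,900 Hz.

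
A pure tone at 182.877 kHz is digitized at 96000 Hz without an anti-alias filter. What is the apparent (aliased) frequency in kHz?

Nyquist = 96,000/2 = 48,000 Hz; 182,877 Hz exceeds it.
Alias = |182,877 − 2×96,000| = |182,877 − 192,000| = 9,123 Hz = 9.123 kHz.

9.123 kHz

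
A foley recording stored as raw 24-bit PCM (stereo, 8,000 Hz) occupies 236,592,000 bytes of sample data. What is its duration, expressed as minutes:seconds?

82:09

Byte rate = 8,000 × 3 × 2 = 48,000 bytes/s.
Duration = 236,592,000 / 48,000 = 4,929 s.
4,929 s = 82:09.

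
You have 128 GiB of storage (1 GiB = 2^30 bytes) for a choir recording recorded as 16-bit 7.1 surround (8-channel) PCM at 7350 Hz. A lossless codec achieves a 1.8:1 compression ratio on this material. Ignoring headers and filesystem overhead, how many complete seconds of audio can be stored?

2,103,657 seconds

Uncompressed byte rate = 7,350 × 2 × 8 = 117,600 bytes/s.
After 1.8:1 compression, effective rate ≈ 65333.33 bytes/s.
Capacity = 128 × 1,073,741,824 = 137,438,953,472 bytes.
137,438,953,472 / effective rate ≈ 2103657.45 s → 2,103,657 seconds.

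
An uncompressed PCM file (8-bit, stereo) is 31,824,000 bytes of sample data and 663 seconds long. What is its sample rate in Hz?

24,000 Hz

Bytes = sample_rate × seconds × bytes_per_sample × channels.
sample_rate = 31,824,000 / (663 × 1 × 2) = 31,824,000 / 1,326 = 24,000 Hz.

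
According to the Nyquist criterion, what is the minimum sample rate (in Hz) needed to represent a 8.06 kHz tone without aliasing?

Minimum sample rate = 2 × 8,060 Hz = 16,120 Hz.

16,120 Hz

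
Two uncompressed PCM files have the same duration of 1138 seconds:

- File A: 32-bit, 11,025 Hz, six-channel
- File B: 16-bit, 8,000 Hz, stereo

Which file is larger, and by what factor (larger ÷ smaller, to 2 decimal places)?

File A: 11,025 × 4 × 6 = 264,600 bytes/s.
File B: 8,000 × 2 × 2 = 32,000 bytes/s.
File A is larger; ratio = 301,114,800 / 36,416,000 = 8.27.

File A, by a factor of 8.27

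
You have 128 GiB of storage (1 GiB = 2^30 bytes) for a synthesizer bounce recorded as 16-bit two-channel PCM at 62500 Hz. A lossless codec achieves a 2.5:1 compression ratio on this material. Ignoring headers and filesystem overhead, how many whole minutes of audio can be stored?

Uncompressed byte rate = 62,500 × 2 × 2 = 250,000 bytes/s.
After 2.5:1 compression, effective rate ≈ 100000 bytes/s.
Capacity = 128 × 1,073,741,824 = 137,438,953,472 bytes.
137,438,953,472 / effective rate ≈ 1374389.53 s → 22,906 minutes.

22,906 minutes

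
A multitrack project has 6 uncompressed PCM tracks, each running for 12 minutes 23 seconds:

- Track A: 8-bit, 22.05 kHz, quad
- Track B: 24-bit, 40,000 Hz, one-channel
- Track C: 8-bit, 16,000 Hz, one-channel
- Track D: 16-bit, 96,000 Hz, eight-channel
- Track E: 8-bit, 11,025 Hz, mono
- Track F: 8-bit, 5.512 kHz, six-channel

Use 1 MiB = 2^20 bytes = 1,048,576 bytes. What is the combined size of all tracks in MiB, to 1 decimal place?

1278.5 MiB

12 minutes 23 seconds = 743 s.
Track A: 22,050 × 743 × 1 × 4 = 65,532,600 bytes.
Track B: 40,000 × 743 × 3 × 1 = 89,160,000 bytes.
Track C: 16,000 × 743 × 1 × 1 = 11,888,000 bytes.
Track D: 96,000 × 743 × 2 × 8 = 1,141,248,000 bytes.
Track E: 11,025 × 743 × 1 × 1 = 8,191,575 bytes.
Track F: 5,512 × 743 × 1 × 6 = 24,572,496 bytes.
Total = 1,340,592,671 bytes = 1278.5 MiB.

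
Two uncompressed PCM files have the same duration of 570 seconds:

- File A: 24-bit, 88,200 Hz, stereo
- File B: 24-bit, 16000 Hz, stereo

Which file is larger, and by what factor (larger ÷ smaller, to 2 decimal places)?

File A: 88,200 × 3 × 2 = 529,200 bytes/s.
File B: 16,000 × 3 × 2 = 96,000 bytes/s.
File A is larger; ratio = 301,644,000 / 54,720,000 = 5.51.

File A, by a factor of 5.51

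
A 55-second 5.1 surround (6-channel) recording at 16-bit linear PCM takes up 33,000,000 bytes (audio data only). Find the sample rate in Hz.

50,000 Hz

Bytes = sample_rate × seconds × bytes_per_sample × channels.
sample_rate = 33,000,000 / (55 × 2 × 6) = 33,000,000 / 660 = 50,000 Hz.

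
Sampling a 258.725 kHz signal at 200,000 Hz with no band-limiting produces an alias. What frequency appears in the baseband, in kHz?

58.725 kHz

Nyquist = 200,000/2 = 100,000 Hz; 258,725 Hz exceeds it.
Alias = |258,725 − 1×200,000| = |258,725 − 200,000| = 58,725 Hz = 58.725 kHz.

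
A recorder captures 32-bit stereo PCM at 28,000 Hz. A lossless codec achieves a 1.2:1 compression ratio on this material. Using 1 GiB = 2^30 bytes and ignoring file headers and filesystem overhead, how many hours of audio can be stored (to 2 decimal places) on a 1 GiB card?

Uncompressed byte rate = 28,000 × 4 × 2 = 224,000 bytes/s.
After 1.2:1 compression, effective rate ≈ 186666.67 bytes/s.
Capacity = 1 × 1,073,741,824 = 1,073,741,824 bytes.
1,073,741,824 / effective rate ≈ 5752.19 s → 1.60 hours.

1.60 hours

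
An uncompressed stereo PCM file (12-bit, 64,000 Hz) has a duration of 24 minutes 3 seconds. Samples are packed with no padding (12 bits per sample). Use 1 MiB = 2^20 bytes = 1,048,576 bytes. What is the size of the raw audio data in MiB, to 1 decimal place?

Duration = 24 minutes 3 seconds = 1,443 s.
Bits = 64,000 × 1,443 × 12 × 2 = 2,216,448,000 bits = 277,056,000 bytes.
277,056,000 / 1,048,576 = 264.2 MiB.

264.2 MiB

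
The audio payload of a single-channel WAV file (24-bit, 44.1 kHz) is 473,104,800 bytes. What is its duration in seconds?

Byte rate = 44,100 × 3 × 1 = 132,300 bytes/s.
Duration = 473,104,800 / 132,300 = 3,576 s.

3,576 seconds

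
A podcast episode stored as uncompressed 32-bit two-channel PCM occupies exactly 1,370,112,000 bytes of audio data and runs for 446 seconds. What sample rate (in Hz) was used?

Bytes = sample_rate × seconds × bytes_per_sample × channels.
sample_rate = 1,370,112,000 / (446 × 4 × 2) = 1,370,112,000 / 3,568 = 384,000 Hz.

384,000 Hz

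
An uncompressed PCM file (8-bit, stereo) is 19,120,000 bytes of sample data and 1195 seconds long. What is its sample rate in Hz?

8,000 Hz

Bytes = sample_rate × seconds × bytes_per_sample × channels.
sample_rate = 19,120,000 / (1,195 × 1 × 2) = 19,120,000 / 2,390 = 8,000 Hz.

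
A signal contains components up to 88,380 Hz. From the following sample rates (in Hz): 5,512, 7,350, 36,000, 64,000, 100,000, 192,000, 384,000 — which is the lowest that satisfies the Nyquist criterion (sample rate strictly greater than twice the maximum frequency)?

Need sample rate > 2 × 88,380 = 176,760 Hz.
Lowest listed rate above 176,760 Hz is 192,000 Hz.

192,000 Hz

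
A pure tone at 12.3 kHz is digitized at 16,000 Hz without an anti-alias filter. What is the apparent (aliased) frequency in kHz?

3.7 kHz

Nyquist = 16,000/2 = 8,000 Hz; 12,300 Hz exceeds it.
Alias = |12,300 − 1×16,000| = |12,300 − 16,000| = 3,700 Hz = 3.7 kHz.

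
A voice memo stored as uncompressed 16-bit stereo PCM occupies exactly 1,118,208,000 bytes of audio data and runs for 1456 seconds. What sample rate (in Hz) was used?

Bytes = sample_rate × seconds × bytes_per_sample × channels.
sample_rate = 1,118,208,000 / (1,456 × 2 × 2) = 1,118,208,000 / 5,824 = 192,000 Hz.

192,000 Hz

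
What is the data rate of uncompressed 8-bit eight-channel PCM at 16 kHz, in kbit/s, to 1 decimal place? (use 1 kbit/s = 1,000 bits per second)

1024.0 kbit/s

Bit rate = 16,000 × 8 × 8 = 1,024,000 bits/s.
= 1024.0 kbit/s.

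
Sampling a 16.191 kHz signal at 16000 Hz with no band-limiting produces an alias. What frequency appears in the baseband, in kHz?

0.191 kHz

Nyquist = 16,000/2 = 8,000 Hz; 16,191 Hz exceeds it.
Alias = |16,191 − 1×16,000| = |16,191 − 16,000| = 191 Hz = 0.191 kHz.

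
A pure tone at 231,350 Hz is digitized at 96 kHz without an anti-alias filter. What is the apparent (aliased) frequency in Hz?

Nyquist = 96,000/2 = 48,000 Hz; 231,350 Hz exceeds it.
Alias = |231,350 − 2×96,000| = |231,350 − 192,000| = 39,350 Hz.

39,350 Hz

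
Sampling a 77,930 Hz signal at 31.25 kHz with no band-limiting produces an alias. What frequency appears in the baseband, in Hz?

15,430 Hz

Nyquist = 31,250/2 = 15,625 Hz; 77,930 Hz exceeds it.
Alias = |77,930 − 2×31,250| = |77,930 − 62,500| = 15,430 Hz.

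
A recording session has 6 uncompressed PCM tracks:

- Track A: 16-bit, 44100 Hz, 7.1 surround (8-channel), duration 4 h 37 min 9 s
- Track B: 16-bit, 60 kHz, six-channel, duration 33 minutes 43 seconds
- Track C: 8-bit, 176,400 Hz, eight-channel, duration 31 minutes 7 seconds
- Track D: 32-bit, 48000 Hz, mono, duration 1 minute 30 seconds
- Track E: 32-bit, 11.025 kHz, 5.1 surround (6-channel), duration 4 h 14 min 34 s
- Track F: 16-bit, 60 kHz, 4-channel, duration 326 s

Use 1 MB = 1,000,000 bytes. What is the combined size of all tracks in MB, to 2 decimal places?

Track A: 4 h 37 min 9 s = 16,629 s; 44,100 × 16,629 × 2 × 8 = 11,733,422,400 bytes.
Track B: 33 minutes 43 seconds = 2,023 s; 60,000 × 2,023 × 2 × 6 = 1,456,560,000 bytes.
Track C: 31 minutes 7 seconds = 1,867 s; 176,400 × 1,867 × 1 × 8 = 2,634,710,400 bytes.
Track D: 1 minute 30 seconds = 90 s; 48,000 × 90 × 4 × 1 = 17,280,000 bytes.
Track E: 4 h 14 min 34 s = 15,274 s; 11,025 × 15,274 × 4 × 6 = 4,041,500,400 bytes.
Track F: 60,000 × 326 × 2 × 4 = 156,480,000 bytes.
Total = 20,039,953,200 bytes = 20039.95 MB.

20039.95 MB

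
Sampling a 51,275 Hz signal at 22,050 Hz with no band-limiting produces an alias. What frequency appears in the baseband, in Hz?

Nyquist = 22,050/2 = 11,025 Hz; 51,275 Hz exceeds it.
Alias = |51,275 − 2×22,050| = |51,275 − 44,100| = 7,175 Hz.

7,175 Hz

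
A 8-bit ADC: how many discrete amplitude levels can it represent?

256 levels

2^8 = 256.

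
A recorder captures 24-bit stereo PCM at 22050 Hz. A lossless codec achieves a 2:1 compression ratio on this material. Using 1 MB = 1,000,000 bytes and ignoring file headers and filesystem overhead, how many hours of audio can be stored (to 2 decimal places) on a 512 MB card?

2.15 hours

Uncompressed byte rate = 22,050 × 3 × 2 = 132,300 bytes/s.
After 2:1 compression, effective rate ≈ 66150 bytes/s.
Capacity = 512 × 1,000,000 = 512,000,000 bytes.
512,000,000 / effective rate ≈ 7739.98 s → 2.15 hours.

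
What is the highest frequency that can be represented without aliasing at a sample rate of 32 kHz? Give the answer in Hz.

16,000 Hz

Nyquist frequency = sample rate / 2 = 32,000 / 2 = 16,000 Hz.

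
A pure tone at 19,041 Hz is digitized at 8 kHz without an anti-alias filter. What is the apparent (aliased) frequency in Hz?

3,041 Hz

Nyquist = 8,000/2 = 4,000 Hz; 19,041 Hz exceeds it.
Alias = |19,041 − 2×8,000| = |19,041 − 16,000| = 3,041 Hz.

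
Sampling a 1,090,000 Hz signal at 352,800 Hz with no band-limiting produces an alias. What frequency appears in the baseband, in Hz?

Nyquist = 352,800/2 = 176,400 Hz; 1,090,000 Hz exceeds it.
Alias = |1,090,000 − 3×352,800| = |1,090,000 − 1,058,400| = 31,600 Hz.

31,600 Hz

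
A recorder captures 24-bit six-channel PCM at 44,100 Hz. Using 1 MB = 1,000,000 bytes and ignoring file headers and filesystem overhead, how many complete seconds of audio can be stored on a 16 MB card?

Uncompressed byte rate = 44,100 × 3 × 6 = 793,800 bytes/s.
Capacity = 16 × 1,000,000 = 16,000,000 bytes.
16,000,000 / 793,800 ≈ 20.16 s → 20 seconds.

20 seconds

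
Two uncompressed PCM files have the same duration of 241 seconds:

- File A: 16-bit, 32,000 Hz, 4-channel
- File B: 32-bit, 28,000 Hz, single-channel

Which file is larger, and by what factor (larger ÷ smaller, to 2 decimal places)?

File A, by a factor of 2.29

File A: 32,000 × 2 × 4 = 256,000 bytes/s.
File B: 28,000 × 4 × 1 = 112,000 bytes/s.
File A is larger; ratio = 61,696,000 / 26,992,000 = 2.29.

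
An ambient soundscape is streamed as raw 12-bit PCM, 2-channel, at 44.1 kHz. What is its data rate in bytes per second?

Bit rate = 44,100 × 12 × 2 = 1,058,400 bits/s.
1,058,400 / 8 = 132,300 bytes/s.

132,300 bytes/s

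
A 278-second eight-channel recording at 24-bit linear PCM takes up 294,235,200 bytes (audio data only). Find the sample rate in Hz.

Bytes = sample_rate × seconds × bytes_per_sample × channels.
sample_rate = 294,235,200 / (278 × 3 × 8) = 294,235,200 / 6,672 = 44,100 Hz.

44,100 Hz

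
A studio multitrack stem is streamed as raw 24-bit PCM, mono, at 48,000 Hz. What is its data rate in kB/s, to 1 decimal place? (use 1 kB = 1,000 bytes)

Bit rate = 48,000 × 24 × 1 = 1,152,000 bits/s.
1,152,000 / 8 = 144,000 B/s = 144.0 kB/s.

144.0 kB/s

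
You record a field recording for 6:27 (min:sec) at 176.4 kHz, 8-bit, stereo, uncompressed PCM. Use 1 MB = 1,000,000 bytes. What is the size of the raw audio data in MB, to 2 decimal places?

Duration = 6:27 (min:sec) = 387 s.
Bytes = 176,400 samples/s × 387 s × 1 bytes/sample × 2 ch = 136,533,600 bytes.
136,533,600 / 1,000,000 = 136.53 MB.

136.53 MB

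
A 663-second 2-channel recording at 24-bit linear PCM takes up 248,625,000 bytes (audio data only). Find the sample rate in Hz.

Bytes = sample_rate × seconds × bytes_per_sample × channels.
sample_rate = 248,625,000 / (663 × 3 × 2) = 248,625,000 / 3,978 = 62,500 Hz.

62,500 Hz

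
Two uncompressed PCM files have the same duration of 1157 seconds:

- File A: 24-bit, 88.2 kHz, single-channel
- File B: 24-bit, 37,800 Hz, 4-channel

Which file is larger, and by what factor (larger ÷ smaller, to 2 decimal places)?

File B, by a factor of 1.71

File A: 88,200 × 3 × 1 = 264,600 bytes/s.
File B: 37,800 × 3 × 4 = 453,600 bytes/s.
File B is larger; ratio = 524,815,200 / 306,142,200 = 1.71.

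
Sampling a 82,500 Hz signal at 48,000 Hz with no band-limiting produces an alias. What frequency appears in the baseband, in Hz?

Nyquist = 48,000/2 = 24,000 Hz; 82,500 Hz exceeds it.
Alias = |82,500 − 2×48,000| = |82,500 − 96,000| = 13,500 Hz.

13,500 Hz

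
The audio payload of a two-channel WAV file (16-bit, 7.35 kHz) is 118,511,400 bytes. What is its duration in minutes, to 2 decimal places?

Byte rate = 7,350 × 2 × 2 = 29,400 bytes/s.
Duration = 118,511,400 / 29,400 = 4,031 s.
4,031 s / 60 = 67.18 minutes.

67.18 minutes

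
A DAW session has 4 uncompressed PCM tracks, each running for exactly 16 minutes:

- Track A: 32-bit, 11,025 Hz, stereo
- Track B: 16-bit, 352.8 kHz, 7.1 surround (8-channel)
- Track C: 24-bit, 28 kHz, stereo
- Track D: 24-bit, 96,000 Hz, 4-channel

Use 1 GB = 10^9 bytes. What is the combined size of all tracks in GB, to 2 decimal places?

exactly 16 minutes = 960 s.
Track A: 11,025 × 960 × 4 × 2 = 84,672,000 bytes.
Track B: 352,800 × 960 × 2 × 8 = 5,419,008,000 bytes.
Track C: 28,000 × 960 × 3 × 2 = 161,280,000 bytes.
Track D: 96,000 × 960 × 3 × 4 = 1,105,920,000 bytes.
Total = 6,770,880,000 bytes = 6.77 GB.

6.77 GB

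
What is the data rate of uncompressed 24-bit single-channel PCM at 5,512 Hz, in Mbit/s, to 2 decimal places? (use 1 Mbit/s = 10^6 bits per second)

0.13 Mbit/s

Bit rate = 5,512 × 24 × 1 = 132,288 bits/s.
= 0.13 Mbit/s.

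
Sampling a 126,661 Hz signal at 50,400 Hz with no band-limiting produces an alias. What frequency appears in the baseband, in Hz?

Nyquist = 50,400/2 = 25,200 Hz; 126,661 Hz exceeds it.
Alias = |126,661 − 3×50,400| = |126,661 − 151,200| = 24,539 Hz.

24,539 Hz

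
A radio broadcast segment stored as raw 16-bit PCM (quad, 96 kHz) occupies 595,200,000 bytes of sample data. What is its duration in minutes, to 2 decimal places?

Byte rate = 96,000 × 2 × 4 = 768,000 bytes/s.
Duration = 595,200,000 / 768,000 = 775 s.
775 s / 60 = 12.92 minutes.

12.92 minutes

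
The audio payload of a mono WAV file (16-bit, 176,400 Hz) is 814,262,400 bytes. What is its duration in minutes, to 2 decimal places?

Byte rate = 176,400 × 2 × 1 = 352,800 bytes/s.
Duration = 814,262,400 / 352,800 = 2,308 s.
2,308 s / 60 = 38.47 minutes.

38.47 minutes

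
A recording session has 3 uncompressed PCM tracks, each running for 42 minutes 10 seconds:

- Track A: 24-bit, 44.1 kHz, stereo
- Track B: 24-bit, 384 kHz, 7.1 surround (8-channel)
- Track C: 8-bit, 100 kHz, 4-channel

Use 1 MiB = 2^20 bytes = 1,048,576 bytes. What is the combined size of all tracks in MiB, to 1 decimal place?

23839.9 MiB

42 minutes 10 seconds = 2,530 s.
Track A: 44,100 × 2,530 × 3 × 2 = 669,438,000 bytes.
Track B: 384,000 × 2,530 × 3 × 8 = 23,316,480,000 bytes.
Track C: 100,000 × 2,530 × 1 × 4 = 1,012,000,000 bytes.
Total = 24,997,918,000 bytes = 23839.9 MiB.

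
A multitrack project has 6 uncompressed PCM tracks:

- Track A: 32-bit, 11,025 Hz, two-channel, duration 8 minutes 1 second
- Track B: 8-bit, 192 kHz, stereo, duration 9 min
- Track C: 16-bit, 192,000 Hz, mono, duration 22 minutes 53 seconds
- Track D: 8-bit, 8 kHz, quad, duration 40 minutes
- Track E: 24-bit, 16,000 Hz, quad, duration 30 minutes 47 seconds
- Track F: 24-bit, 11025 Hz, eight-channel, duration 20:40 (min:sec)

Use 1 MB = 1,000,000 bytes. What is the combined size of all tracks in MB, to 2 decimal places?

Track A: 8 minutes 1 second = 481 s; 11,025 × 481 × 4 × 2 = 42,424,200 bytes.
Track B: 9 min = 540 s; 192,000 × 540 × 1 × 2 = 207,360,000 bytes.
Track C: 22 minutes 53 seconds = 1,373 s; 192,000 × 1,373 × 2 × 1 = 527,232,000 bytes.
Track D: 40 minutes = 2,400 s; 8,000 × 2,400 × 1 × 4 = 76,800,000 bytes.
Track E: 30 minutes 47 seconds = 1,847 s; 16,000 × 1,847 × 3 × 4 = 354,624,000 bytes.
Track F: 20:40 (min:sec) = 1,240 s; 11,025 × 1,240 × 3 × 8 = 328,104,000 bytes.
Total = 1,536,544,200 bytes = 1536.54 MB.

1536.54 MB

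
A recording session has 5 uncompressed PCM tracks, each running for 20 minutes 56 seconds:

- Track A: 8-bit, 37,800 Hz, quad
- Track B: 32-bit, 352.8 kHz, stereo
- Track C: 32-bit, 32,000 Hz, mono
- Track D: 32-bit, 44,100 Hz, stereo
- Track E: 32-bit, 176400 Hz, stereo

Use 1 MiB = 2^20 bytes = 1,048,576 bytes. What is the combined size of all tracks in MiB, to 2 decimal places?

5828.09 MiB

20 minutes 56 seconds = 1,256 s.
Track A: 37,800 × 1,256 × 1 × 4 = 189,907,200 bytes.
Track B: 352,800 × 1,256 × 4 × 2 = 3,544,934,400 bytes.
Track C: 32,000 × 1,256 × 4 × 1 = 160,768,000 bytes.
Track D: 44,100 × 1,256 × 4 × 2 = 443,116,800 bytes.
Track E: 176,400 × 1,256 × 4 × 2 = 1,772,467,200 bytes.
Total = 6,111,193,600 bytes = 5828.09 MiB.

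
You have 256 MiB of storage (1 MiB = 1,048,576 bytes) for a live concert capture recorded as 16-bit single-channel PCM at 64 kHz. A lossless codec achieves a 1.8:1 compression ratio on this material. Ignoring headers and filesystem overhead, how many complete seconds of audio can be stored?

3,774 seconds

Uncompressed byte rate = 64,000 × 2 × 1 = 128,000 bytes/s.
After 1.8:1 compression, effective rate ≈ 71111.11 bytes/s.
Capacity = 256 × 1,048,576 = 268,435,456 bytes.
268,435,456 / effective rate ≈ 3774.87 s → 3,774 seconds.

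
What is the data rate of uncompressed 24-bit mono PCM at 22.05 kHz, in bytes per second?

Bit rate = 22,050 × 24 × 1 = 529,200 bits/s.
529,200 / 8 = 66,150 bytes/s.

66,150 bytes/s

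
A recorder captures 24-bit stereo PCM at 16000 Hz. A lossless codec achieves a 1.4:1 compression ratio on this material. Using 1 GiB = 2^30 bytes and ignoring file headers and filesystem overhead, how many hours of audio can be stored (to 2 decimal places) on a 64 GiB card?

Uncompressed byte rate = 16,000 × 3 × 2 = 96,000 bytes/s.
After 1.4:1 compression, effective rate ≈ 68571.43 bytes/s.
Capacity = 64 × 1,073,741,824 = 68,719,476,736 bytes.
68,719,476,736 / effective rate ≈ 1002159.04 s → 278.38 hours.

278.38 hours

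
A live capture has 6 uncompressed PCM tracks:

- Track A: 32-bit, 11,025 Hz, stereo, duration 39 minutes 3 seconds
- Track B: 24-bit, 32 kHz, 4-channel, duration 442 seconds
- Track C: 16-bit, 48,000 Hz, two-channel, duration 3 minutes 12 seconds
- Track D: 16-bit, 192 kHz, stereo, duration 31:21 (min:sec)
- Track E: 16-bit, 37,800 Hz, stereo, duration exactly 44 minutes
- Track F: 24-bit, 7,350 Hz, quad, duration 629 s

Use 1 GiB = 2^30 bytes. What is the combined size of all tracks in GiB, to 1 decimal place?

Track A: 39 minutes 3 seconds = 2,343 s; 11,025 × 2,343 × 4 × 2 = 206,652,600 bytes.
Track B: 32,000 × 442 × 3 × 4 = 169,728,000 bytes.
Track C: 3 minutes 12 seconds = 192 s; 48,000 × 192 × 2 × 2 = 36,864,000 bytes.
Track D: 31:21 (min:sec) = 1,881 s; 192,000 × 1,881 × 2 × 2 = 1,444,608,000 bytes.
Track E: exactly 44 minutes = 2,640 s; 37,800 × 2,640 × 2 × 2 = 399,168,000 bytes.
Track F: 7,350 × 629 × 3 × 4 = 55,477,800 bytes.
Total = 2,312,498,400 bytes = 2.2 GiB.

2.2 GiB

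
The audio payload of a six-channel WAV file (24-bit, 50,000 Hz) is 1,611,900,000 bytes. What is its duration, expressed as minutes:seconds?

Byte rate = 50,000 × 3 × 6 = 900,000 bytes/s.
Duration = 1,611,900,000 / 900,000 = 1,791 s.
1,791 s = 29:51.

29:51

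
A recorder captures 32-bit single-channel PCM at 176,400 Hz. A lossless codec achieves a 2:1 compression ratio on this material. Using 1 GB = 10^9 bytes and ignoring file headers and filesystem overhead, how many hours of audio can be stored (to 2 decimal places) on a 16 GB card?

12.60 hours

Uncompressed byte rate = 176,400 × 4 × 1 = 705,600 bytes/s.
After 2:1 compression, effective rate ≈ 352800 bytes/s.
Capacity = 16 × 1,000,000,000 = 16,000,000,000 bytes.
16,000,000,000 / effective rate ≈ 45351.47 s → 12.60 hours.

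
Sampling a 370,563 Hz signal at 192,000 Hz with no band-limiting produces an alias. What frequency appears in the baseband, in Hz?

13,437 Hz

Nyquist = 192,000/2 = 96,000 Hz; 370,563 Hz exceeds it.
Alias = |370,563 − 2×192,000| = |370,563 − 384,000| = 13,437 Hz.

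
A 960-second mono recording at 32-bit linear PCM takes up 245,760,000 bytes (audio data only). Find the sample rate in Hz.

64,000 Hz

Bytes = sample_rate × seconds × bytes_per_sample × channels.
sample_rate = 245,760,000 / (960 × 4 × 1) = 245,760,000 / 3,840 = 64,000 Hz.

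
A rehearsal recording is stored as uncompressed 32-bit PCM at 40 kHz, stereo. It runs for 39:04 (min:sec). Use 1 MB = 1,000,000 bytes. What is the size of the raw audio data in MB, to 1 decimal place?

Duration = 39:04 (min:sec) = 2,344 s.
Bytes = 40,000 samples/s × 2,344 s × 4 bytes/sample × 2 ch = 750,080,000 bytes.
750,080,000 / 1,000,000 = 750.1 MB.

750.1 MB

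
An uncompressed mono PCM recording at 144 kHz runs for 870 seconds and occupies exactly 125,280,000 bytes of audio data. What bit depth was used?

Bytes per sample = 125,280,000 / (144,000 × 870 × 1) = 125,280,000 / 125,280,000 = 1.
Bit depth = 1 × 8 = 8 bits.

8 bits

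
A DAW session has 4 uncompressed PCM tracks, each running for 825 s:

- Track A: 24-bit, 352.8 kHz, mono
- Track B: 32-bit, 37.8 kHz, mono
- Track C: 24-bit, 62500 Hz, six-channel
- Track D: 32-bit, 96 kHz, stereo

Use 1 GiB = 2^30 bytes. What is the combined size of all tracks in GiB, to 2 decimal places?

Track A: 352,800 × 825 × 3 × 1 = 873,180,000 bytes.
Track B: 37,800 × 825 × 4 × 1 = 124,740,000 bytes.
Track C: 62,500 × 825 × 3 × 6 = 928,125,000 bytes.
Track D: 96,000 × 825 × 4 × 2 = 633,600,000 bytes.
Total = 2,559,645,000 bytes = 2.38 GiB.

2.38 GiB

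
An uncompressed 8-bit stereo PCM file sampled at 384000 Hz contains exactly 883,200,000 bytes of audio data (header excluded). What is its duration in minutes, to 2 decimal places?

19.17 minutes

Byte rate = 384,000 × 1 × 2 = 768,000 bytes/s.
Duration = 883,200,000 / 768,000 = 1,150 s.
1,150 s / 60 = 19.17 minutes.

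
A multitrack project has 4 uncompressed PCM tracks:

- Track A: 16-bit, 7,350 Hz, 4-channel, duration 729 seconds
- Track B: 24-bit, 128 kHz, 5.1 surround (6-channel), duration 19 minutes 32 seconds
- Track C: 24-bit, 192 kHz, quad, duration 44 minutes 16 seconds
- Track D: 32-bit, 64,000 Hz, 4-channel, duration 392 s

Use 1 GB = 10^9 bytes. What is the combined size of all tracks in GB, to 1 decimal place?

Track A: 7,350 × 729 × 2 × 4 = 42,865,200 bytes.
Track B: 19 minutes 32 seconds = 1,172 s; 128,000 × 1,172 × 3 × 6 = 2,700,288,000 bytes.
Track C: 44 minutes 16 seconds = 2,656 s; 192,000 × 2,656 × 3 × 4 = 6,119,424,000 bytes.
Track D: 64,000 × 392 × 4 × 4 = 401,408,000 bytes.
Total = 9,263,985,200 bytes = 9.3 GB.

9.3 GB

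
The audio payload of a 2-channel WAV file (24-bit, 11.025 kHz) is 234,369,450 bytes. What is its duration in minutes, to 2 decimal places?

Byte rate = 11,025 × 3 × 2 = 66,150 bytes/s.
Duration = 234,369,450 / 66,150 = 3,543 s.
3,543 s / 60 = 59.05 minutes.

59.05 minutes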